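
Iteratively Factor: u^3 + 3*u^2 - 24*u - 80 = (u + 4)*(u^2 - u - 20) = (u - 5)*(u + 4)*(u + 4)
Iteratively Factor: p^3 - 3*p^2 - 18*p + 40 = (p - 2)*(p^2 - p - 20) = (p - 5)*(p - 2)*(p + 4)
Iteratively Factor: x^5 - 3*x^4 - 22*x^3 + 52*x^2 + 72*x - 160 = (x - 5)*(x^4 + 2*x^3 - 12*x^2 - 8*x + 32) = (x - 5)*(x + 2)*(x^3 - 12*x + 16) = (x - 5)*(x - 2)*(x + 2)*(x^2 + 2*x - 8) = (x - 5)*(x - 2)^2*(x + 2)*(x + 4)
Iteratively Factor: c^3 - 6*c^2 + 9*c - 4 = (c - 1)*(c^2 - 5*c + 4) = (c - 1)^2*(c - 4)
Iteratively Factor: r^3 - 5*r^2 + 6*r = (r - 3)*(r^2 - 2*r) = (r - 3)*(r - 2)*(r)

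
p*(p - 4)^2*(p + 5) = p^4 - 3*p^3 - 24*p^2 + 80*p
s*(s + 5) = s^2 + 5*s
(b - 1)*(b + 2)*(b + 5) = b^3 + 6*b^2 + 3*b - 10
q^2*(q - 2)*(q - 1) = q^4 - 3*q^3 + 2*q^2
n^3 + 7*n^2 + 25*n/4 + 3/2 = (n + 1/2)^2*(n + 6)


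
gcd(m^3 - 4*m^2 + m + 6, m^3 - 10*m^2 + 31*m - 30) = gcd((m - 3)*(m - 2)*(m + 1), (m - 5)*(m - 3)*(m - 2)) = m^2 - 5*m + 6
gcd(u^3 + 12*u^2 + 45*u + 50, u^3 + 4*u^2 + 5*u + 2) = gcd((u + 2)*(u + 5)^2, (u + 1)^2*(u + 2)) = u + 2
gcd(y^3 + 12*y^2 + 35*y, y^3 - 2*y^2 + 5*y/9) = y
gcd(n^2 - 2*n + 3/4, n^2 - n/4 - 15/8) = n - 3/2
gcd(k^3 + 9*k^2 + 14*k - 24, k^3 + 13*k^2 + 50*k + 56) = k + 4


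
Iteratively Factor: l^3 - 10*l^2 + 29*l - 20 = (l - 4)*(l^2 - 6*l + 5) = (l - 5)*(l - 4)*(l - 1)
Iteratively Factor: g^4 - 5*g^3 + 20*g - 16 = (g - 2)*(g^3 - 3*g^2 - 6*g + 8) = (g - 2)*(g - 1)*(g^2 - 2*g - 8) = (g - 4)*(g - 2)*(g - 1)*(g + 2)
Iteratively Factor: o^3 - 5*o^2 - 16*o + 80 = (o + 4)*(o^2 - 9*o + 20) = (o - 5)*(o + 4)*(o - 4)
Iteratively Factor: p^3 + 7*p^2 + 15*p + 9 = (p + 3)*(p^2 + 4*p + 3) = (p + 3)^2*(p + 1)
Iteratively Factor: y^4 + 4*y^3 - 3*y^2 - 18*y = (y + 3)*(y^3 + y^2 - 6*y) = (y + 3)^2*(y^2 - 2*y) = y*(y + 3)^2*(y - 2)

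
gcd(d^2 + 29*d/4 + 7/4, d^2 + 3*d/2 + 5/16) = d + 1/4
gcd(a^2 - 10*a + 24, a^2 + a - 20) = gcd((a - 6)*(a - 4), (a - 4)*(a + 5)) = a - 4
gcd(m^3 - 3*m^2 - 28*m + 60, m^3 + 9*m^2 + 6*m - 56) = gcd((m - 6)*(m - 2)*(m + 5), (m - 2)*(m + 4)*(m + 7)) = m - 2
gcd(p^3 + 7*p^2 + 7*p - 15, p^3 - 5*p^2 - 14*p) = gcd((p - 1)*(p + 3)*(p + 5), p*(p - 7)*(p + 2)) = 1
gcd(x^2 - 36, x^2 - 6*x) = x - 6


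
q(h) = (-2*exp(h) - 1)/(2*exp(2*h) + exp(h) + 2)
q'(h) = (-2*exp(h) - 1)*(-4*exp(2*h) - exp(h))/(2*exp(2*h) + exp(h) + 2)^2 - 2*exp(h)/(2*exp(2*h) + exp(h) + 2) = ((2*exp(h) + 1)*(4*exp(h) + 1) - 4*exp(2*h) - 2*exp(h) - 4)*exp(h)/(2*exp(2*h) + exp(h) + 2)^2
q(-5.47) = -0.50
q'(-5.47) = -0.00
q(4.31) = -0.01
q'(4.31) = 0.01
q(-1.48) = -0.62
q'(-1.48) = -0.08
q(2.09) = -0.12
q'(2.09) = 0.12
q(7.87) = -0.00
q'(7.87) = 0.00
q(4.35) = -0.01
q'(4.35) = 0.01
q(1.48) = -0.22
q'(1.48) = 0.20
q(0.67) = -0.42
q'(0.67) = 0.29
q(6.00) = 0.00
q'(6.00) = 0.00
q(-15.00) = -0.50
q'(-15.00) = 0.00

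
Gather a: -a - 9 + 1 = -a - 8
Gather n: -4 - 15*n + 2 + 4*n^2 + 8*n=4*n^2 - 7*n - 2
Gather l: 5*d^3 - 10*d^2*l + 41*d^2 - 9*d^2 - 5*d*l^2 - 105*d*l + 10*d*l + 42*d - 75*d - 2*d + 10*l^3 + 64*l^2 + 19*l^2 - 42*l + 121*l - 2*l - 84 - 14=5*d^3 + 32*d^2 - 35*d + 10*l^3 + l^2*(83 - 5*d) + l*(-10*d^2 - 95*d + 77) - 98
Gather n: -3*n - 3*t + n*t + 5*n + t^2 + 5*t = n*(t + 2) + t^2 + 2*t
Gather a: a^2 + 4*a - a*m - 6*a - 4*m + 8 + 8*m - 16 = a^2 + a*(-m - 2) + 4*m - 8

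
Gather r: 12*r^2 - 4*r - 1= 12*r^2 - 4*r - 1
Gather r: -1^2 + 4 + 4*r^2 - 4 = 4*r^2 - 1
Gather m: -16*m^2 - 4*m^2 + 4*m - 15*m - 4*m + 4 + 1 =-20*m^2 - 15*m + 5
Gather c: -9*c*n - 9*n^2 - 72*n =-9*c*n - 9*n^2 - 72*n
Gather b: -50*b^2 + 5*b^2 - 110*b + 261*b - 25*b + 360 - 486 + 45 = -45*b^2 + 126*b - 81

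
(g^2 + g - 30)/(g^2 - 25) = (g + 6)/(g + 5)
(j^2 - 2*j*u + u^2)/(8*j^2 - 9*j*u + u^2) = (-j + u)/(-8*j + u)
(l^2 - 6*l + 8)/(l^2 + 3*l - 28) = (l - 2)/(l + 7)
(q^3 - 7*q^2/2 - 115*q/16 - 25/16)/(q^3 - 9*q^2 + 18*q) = (16*q^3 - 56*q^2 - 115*q - 25)/(16*q*(q^2 - 9*q + 18))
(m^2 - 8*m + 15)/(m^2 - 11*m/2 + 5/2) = 2*(m - 3)/(2*m - 1)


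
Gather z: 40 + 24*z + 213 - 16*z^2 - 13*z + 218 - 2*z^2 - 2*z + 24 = -18*z^2 + 9*z + 495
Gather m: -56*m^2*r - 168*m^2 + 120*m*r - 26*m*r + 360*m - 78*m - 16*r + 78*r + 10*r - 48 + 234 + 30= m^2*(-56*r - 168) + m*(94*r + 282) + 72*r + 216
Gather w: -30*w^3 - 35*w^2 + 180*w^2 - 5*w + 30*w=-30*w^3 + 145*w^2 + 25*w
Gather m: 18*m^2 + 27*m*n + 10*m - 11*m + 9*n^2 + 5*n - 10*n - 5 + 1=18*m^2 + m*(27*n - 1) + 9*n^2 - 5*n - 4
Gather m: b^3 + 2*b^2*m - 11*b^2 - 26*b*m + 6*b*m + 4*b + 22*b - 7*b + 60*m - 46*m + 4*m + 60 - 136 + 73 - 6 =b^3 - 11*b^2 + 19*b + m*(2*b^2 - 20*b + 18) - 9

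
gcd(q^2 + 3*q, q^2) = q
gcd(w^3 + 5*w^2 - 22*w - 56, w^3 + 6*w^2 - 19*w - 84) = w^2 + 3*w - 28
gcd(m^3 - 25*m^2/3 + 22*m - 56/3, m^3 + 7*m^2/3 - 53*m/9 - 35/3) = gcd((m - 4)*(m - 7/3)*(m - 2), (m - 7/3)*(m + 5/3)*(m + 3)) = m - 7/3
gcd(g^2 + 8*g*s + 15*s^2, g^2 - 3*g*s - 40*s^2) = g + 5*s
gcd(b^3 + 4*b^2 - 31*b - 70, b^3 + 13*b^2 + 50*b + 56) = b^2 + 9*b + 14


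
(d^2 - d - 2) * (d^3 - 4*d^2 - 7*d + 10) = d^5 - 5*d^4 - 5*d^3 + 25*d^2 + 4*d - 20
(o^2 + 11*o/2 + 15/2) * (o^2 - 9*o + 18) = o^4 - 7*o^3/2 - 24*o^2 + 63*o/2 + 135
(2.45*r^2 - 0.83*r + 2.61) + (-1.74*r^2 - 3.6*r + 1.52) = 0.71*r^2 - 4.43*r + 4.13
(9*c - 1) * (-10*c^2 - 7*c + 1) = -90*c^3 - 53*c^2 + 16*c - 1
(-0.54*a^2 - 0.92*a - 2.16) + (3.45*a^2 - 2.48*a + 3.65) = 2.91*a^2 - 3.4*a + 1.49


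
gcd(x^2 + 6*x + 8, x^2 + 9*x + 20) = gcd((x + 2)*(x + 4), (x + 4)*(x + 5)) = x + 4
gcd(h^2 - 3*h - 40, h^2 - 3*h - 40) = h^2 - 3*h - 40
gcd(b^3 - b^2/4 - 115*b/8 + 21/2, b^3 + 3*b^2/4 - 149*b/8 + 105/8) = b^2 - 17*b/4 + 21/8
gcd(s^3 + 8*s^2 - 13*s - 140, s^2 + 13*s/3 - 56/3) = s + 7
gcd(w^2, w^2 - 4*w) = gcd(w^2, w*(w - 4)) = w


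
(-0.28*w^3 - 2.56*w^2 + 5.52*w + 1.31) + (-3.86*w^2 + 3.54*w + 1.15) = -0.28*w^3 - 6.42*w^2 + 9.06*w + 2.46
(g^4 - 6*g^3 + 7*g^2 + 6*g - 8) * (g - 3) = g^5 - 9*g^4 + 25*g^3 - 15*g^2 - 26*g + 24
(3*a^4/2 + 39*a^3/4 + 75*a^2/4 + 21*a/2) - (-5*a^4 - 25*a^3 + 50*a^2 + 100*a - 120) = 13*a^4/2 + 139*a^3/4 - 125*a^2/4 - 179*a/2 + 120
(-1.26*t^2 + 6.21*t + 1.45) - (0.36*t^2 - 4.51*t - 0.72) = -1.62*t^2 + 10.72*t + 2.17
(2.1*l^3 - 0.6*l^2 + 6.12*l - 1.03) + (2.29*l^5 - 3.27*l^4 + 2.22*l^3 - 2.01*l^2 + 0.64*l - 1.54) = 2.29*l^5 - 3.27*l^4 + 4.32*l^3 - 2.61*l^2 + 6.76*l - 2.57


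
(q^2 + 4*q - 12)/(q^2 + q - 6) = (q + 6)/(q + 3)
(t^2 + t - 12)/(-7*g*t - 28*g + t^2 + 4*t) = (t - 3)/(-7*g + t)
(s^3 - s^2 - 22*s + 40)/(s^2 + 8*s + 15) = (s^2 - 6*s + 8)/(s + 3)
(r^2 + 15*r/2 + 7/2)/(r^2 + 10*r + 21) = (r + 1/2)/(r + 3)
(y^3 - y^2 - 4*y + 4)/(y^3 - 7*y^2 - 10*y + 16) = (y - 2)/(y - 8)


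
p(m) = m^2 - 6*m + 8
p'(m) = 2*m - 6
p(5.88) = 7.29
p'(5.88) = 5.76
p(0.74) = 4.11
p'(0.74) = -4.52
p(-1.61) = 20.25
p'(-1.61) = -9.22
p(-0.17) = 9.05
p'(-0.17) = -6.34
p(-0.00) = 8.00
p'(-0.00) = -6.00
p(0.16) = 7.07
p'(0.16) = -5.68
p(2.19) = -0.34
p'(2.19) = -1.62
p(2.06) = -0.12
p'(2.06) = -1.88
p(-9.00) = 143.00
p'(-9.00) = -24.00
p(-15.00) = 323.00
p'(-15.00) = -36.00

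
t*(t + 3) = t^2 + 3*t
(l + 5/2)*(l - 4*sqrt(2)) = l^2 - 4*sqrt(2)*l + 5*l/2 - 10*sqrt(2)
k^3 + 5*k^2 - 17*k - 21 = (k - 3)*(k + 1)*(k + 7)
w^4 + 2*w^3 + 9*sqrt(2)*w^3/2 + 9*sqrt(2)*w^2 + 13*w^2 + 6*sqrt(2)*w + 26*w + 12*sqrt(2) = (w + 2)*(w + sqrt(2))*(w + 3*sqrt(2)/2)*(w + 2*sqrt(2))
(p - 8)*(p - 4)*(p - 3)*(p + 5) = p^4 - 10*p^3 - 7*p^2 + 244*p - 480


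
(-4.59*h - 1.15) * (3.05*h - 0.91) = -13.9995*h^2 + 0.6694*h + 1.0465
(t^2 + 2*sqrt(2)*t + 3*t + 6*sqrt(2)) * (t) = t^3 + 2*sqrt(2)*t^2 + 3*t^2 + 6*sqrt(2)*t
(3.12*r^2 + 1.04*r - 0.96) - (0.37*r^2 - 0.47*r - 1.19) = 2.75*r^2 + 1.51*r + 0.23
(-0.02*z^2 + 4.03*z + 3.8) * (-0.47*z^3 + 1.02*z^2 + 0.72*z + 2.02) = 0.0094*z^5 - 1.9145*z^4 + 2.3102*z^3 + 6.7372*z^2 + 10.8766*z + 7.676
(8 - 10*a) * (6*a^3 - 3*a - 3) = -60*a^4 + 48*a^3 + 30*a^2 + 6*a - 24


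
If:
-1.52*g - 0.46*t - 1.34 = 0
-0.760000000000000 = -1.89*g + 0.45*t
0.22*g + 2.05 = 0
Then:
No Solution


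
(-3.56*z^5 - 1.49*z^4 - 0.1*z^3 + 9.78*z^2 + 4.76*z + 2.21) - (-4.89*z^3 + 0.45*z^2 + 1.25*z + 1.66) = -3.56*z^5 - 1.49*z^4 + 4.79*z^3 + 9.33*z^2 + 3.51*z + 0.55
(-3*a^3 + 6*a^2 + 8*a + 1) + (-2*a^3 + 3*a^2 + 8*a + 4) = -5*a^3 + 9*a^2 + 16*a + 5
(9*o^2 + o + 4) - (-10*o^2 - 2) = 19*o^2 + o + 6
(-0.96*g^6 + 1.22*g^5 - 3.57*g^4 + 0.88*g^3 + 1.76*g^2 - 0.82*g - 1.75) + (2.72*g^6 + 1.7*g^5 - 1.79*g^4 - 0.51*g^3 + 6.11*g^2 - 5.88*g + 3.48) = 1.76*g^6 + 2.92*g^5 - 5.36*g^4 + 0.37*g^3 + 7.87*g^2 - 6.7*g + 1.73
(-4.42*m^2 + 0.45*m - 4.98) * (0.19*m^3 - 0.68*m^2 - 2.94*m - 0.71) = -0.8398*m^5 + 3.0911*m^4 + 11.7426*m^3 + 5.2016*m^2 + 14.3217*m + 3.5358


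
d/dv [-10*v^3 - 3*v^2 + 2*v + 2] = -30*v^2 - 6*v + 2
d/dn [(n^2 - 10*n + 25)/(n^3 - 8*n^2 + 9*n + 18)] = (-n^4 + 20*n^3 - 146*n^2 + 436*n - 405)/(n^6 - 16*n^5 + 82*n^4 - 108*n^3 - 207*n^2 + 324*n + 324)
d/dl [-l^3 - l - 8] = -3*l^2 - 1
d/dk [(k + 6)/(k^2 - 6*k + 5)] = (k^2 - 6*k - 2*(k - 3)*(k + 6) + 5)/(k^2 - 6*k + 5)^2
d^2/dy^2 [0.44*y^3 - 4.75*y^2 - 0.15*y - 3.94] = 2.64*y - 9.5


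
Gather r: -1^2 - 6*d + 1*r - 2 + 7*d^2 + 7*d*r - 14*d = 7*d^2 - 20*d + r*(7*d + 1) - 3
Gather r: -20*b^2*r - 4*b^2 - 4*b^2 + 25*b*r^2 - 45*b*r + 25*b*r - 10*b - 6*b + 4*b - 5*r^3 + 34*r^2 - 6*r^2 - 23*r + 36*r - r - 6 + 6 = -8*b^2 - 12*b - 5*r^3 + r^2*(25*b + 28) + r*(-20*b^2 - 20*b + 12)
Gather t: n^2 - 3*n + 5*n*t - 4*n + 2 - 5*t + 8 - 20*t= n^2 - 7*n + t*(5*n - 25) + 10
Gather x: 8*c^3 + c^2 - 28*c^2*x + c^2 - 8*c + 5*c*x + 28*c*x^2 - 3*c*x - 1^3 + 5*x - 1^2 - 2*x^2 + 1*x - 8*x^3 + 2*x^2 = 8*c^3 + 2*c^2 + 28*c*x^2 - 8*c - 8*x^3 + x*(-28*c^2 + 2*c + 6) - 2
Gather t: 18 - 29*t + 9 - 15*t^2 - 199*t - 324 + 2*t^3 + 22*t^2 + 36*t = 2*t^3 + 7*t^2 - 192*t - 297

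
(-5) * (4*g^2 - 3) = 15 - 20*g^2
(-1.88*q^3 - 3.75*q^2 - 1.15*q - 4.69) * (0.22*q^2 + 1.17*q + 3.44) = -0.4136*q^5 - 3.0246*q^4 - 11.1077*q^3 - 15.2773*q^2 - 9.4433*q - 16.1336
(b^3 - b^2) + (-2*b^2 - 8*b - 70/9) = b^3 - 3*b^2 - 8*b - 70/9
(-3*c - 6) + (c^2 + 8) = c^2 - 3*c + 2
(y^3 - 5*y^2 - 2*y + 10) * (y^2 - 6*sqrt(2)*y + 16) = y^5 - 6*sqrt(2)*y^4 - 5*y^4 + 14*y^3 + 30*sqrt(2)*y^3 - 70*y^2 + 12*sqrt(2)*y^2 - 60*sqrt(2)*y - 32*y + 160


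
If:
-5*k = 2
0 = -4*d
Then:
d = 0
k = -2/5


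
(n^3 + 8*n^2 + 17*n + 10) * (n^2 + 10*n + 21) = n^5 + 18*n^4 + 118*n^3 + 348*n^2 + 457*n + 210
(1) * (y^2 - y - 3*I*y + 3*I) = y^2 - y - 3*I*y + 3*I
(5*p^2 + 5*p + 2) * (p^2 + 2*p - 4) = 5*p^4 + 15*p^3 - 8*p^2 - 16*p - 8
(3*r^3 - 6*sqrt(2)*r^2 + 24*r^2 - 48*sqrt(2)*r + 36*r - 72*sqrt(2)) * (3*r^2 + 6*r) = 9*r^5 - 18*sqrt(2)*r^4 + 90*r^4 - 180*sqrt(2)*r^3 + 252*r^3 - 504*sqrt(2)*r^2 + 216*r^2 - 432*sqrt(2)*r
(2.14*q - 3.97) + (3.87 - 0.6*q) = 1.54*q - 0.1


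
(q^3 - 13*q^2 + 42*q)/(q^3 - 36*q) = (q - 7)/(q + 6)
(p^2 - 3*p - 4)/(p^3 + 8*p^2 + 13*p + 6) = (p - 4)/(p^2 + 7*p + 6)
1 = 1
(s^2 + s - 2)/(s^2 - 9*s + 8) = (s + 2)/(s - 8)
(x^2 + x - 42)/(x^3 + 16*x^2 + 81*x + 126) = (x - 6)/(x^2 + 9*x + 18)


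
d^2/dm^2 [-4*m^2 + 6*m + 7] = -8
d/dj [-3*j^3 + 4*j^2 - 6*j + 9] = -9*j^2 + 8*j - 6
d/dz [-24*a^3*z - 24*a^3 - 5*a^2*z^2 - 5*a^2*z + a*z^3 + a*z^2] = a*(-24*a^2 - 10*a*z - 5*a + 3*z^2 + 2*z)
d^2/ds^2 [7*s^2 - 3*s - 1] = 14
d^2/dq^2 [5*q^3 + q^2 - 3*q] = 30*q + 2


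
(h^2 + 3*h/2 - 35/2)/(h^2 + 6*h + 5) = (h - 7/2)/(h + 1)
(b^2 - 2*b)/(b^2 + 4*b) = (b - 2)/(b + 4)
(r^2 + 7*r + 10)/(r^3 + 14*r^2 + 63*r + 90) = (r + 2)/(r^2 + 9*r + 18)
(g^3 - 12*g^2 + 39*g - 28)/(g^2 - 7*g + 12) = (g^2 - 8*g + 7)/(g - 3)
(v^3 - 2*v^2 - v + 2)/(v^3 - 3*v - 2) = (v - 1)/(v + 1)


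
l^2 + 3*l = l*(l + 3)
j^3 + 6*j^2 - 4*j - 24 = (j - 2)*(j + 2)*(j + 6)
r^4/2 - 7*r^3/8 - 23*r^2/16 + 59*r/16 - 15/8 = (r/2 + 1)*(r - 3/2)*(r - 5/4)*(r - 1)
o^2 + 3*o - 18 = (o - 3)*(o + 6)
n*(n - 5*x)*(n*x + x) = n^3*x - 5*n^2*x^2 + n^2*x - 5*n*x^2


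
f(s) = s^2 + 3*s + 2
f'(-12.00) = -21.00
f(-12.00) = 110.00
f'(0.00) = 3.00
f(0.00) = 2.00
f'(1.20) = 5.40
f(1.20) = 7.04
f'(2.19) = 7.38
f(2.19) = 13.37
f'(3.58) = 10.16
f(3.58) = 25.56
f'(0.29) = 3.58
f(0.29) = 2.95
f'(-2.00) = -1.00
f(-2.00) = 0.00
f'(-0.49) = 2.02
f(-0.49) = 0.77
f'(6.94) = 16.88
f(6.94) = 70.98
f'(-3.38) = -3.76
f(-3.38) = 3.28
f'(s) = 2*s + 3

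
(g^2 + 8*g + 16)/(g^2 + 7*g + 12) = (g + 4)/(g + 3)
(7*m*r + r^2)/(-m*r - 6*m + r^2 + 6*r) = r*(7*m + r)/(-m*r - 6*m + r^2 + 6*r)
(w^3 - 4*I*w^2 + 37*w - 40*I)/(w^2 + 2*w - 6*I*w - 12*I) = (w^3 - 4*I*w^2 + 37*w - 40*I)/(w^2 + w*(2 - 6*I) - 12*I)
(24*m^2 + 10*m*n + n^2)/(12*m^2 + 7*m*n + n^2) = (6*m + n)/(3*m + n)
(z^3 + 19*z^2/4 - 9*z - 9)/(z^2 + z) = (z^3 + 19*z^2/4 - 9*z - 9)/(z*(z + 1))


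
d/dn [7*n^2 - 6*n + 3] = 14*n - 6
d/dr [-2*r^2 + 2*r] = 2 - 4*r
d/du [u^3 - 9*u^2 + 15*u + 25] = 3*u^2 - 18*u + 15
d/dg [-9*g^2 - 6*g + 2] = -18*g - 6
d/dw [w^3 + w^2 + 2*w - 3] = 3*w^2 + 2*w + 2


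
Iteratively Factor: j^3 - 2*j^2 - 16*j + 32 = (j + 4)*(j^2 - 6*j + 8) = (j - 4)*(j + 4)*(j - 2)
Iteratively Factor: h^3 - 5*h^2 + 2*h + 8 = (h + 1)*(h^2 - 6*h + 8) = (h - 4)*(h + 1)*(h - 2)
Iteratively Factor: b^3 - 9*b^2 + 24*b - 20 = (b - 2)*(b^2 - 7*b + 10) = (b - 2)^2*(b - 5)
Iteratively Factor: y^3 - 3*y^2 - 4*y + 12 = (y - 2)*(y^2 - y - 6) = (y - 2)*(y + 2)*(y - 3)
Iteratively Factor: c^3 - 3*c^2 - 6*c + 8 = (c - 4)*(c^2 + c - 2) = (c - 4)*(c + 2)*(c - 1)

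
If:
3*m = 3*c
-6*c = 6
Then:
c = -1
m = -1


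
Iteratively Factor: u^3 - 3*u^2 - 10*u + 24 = (u + 3)*(u^2 - 6*u + 8) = (u - 4)*(u + 3)*(u - 2)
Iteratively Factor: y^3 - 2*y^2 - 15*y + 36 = (y - 3)*(y^2 + y - 12) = (y - 3)*(y + 4)*(y - 3)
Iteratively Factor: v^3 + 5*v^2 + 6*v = (v + 3)*(v^2 + 2*v) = (v + 2)*(v + 3)*(v)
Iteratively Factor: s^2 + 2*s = (s)*(s + 2)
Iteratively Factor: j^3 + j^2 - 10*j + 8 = (j - 1)*(j^2 + 2*j - 8) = (j - 1)*(j + 4)*(j - 2)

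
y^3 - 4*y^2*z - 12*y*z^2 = y*(y - 6*z)*(y + 2*z)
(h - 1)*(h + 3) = h^2 + 2*h - 3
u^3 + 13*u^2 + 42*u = u*(u + 6)*(u + 7)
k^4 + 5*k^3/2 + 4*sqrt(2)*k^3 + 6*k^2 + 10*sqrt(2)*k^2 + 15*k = k*(k + 5/2)*(k + sqrt(2))*(k + 3*sqrt(2))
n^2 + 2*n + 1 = (n + 1)^2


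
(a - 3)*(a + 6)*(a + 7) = a^3 + 10*a^2 + 3*a - 126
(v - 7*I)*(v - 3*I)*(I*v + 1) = I*v^3 + 11*v^2 - 31*I*v - 21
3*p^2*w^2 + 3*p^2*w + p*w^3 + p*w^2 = w*(3*p + w)*(p*w + p)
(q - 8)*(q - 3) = q^2 - 11*q + 24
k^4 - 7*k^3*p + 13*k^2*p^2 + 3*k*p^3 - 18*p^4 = (k - 3*p)^2*(k - 2*p)*(k + p)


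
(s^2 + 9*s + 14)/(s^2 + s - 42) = (s + 2)/(s - 6)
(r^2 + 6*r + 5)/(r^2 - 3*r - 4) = (r + 5)/(r - 4)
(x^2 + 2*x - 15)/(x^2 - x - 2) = (-x^2 - 2*x + 15)/(-x^2 + x + 2)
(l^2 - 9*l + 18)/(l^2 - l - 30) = (l - 3)/(l + 5)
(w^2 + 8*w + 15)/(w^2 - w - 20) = (w^2 + 8*w + 15)/(w^2 - w - 20)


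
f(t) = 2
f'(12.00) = 0.00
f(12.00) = 2.00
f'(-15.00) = 0.00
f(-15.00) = 2.00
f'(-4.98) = 0.00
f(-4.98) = 2.00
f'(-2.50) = 0.00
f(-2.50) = 2.00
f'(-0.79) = 0.00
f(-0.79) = 2.00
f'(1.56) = 0.00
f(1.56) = 2.00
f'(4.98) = 0.00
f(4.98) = 2.00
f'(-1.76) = 0.00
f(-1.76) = 2.00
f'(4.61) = 0.00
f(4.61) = 2.00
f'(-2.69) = 0.00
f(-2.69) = 2.00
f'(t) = 0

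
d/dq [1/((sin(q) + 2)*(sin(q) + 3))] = -(2*sin(q) + 5)*cos(q)/((sin(q) + 2)^2*(sin(q) + 3)^2)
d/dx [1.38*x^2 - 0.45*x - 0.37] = 2.76*x - 0.45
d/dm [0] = 0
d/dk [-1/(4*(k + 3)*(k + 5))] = (k + 4)/(2*(k + 3)^2*(k + 5)^2)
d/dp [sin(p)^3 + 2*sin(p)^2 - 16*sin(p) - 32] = (3*sin(p)^2 + 4*sin(p) - 16)*cos(p)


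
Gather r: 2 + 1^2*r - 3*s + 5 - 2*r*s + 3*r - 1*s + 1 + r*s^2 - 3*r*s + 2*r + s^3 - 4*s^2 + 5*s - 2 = r*(s^2 - 5*s + 6) + s^3 - 4*s^2 + s + 6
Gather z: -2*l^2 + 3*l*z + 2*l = -2*l^2 + 3*l*z + 2*l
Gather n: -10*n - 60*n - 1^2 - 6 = -70*n - 7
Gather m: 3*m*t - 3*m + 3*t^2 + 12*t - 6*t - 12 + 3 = m*(3*t - 3) + 3*t^2 + 6*t - 9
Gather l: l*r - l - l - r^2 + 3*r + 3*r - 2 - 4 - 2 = l*(r - 2) - r^2 + 6*r - 8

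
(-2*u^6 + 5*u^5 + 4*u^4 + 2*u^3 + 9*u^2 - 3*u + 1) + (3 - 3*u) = -2*u^6 + 5*u^5 + 4*u^4 + 2*u^3 + 9*u^2 - 6*u + 4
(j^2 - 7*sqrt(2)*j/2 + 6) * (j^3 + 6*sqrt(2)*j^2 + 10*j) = j^5 + 5*sqrt(2)*j^4/2 - 26*j^3 + sqrt(2)*j^2 + 60*j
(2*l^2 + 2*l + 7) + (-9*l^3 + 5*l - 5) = -9*l^3 + 2*l^2 + 7*l + 2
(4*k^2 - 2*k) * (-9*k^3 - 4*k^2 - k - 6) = -36*k^5 + 2*k^4 + 4*k^3 - 22*k^2 + 12*k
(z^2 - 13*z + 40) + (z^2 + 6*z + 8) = 2*z^2 - 7*z + 48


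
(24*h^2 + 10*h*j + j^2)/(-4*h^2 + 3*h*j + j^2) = (-6*h - j)/(h - j)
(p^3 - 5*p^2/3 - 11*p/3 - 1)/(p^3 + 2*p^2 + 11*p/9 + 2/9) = 3*(p - 3)/(3*p + 2)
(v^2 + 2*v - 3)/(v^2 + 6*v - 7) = (v + 3)/(v + 7)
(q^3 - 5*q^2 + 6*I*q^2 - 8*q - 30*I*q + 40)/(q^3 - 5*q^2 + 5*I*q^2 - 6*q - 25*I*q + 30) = (q + 4*I)/(q + 3*I)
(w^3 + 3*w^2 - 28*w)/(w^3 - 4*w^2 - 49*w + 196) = w/(w - 7)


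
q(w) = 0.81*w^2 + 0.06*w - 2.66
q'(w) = 1.62*w + 0.06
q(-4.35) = 12.41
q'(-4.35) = -6.99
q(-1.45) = -1.04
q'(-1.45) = -2.29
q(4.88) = 16.92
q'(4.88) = 7.97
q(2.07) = 0.93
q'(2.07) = 3.41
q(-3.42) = 6.61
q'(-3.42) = -5.48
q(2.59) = 2.93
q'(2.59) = 4.26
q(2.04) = 0.83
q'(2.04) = 3.36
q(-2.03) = 0.56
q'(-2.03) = -3.23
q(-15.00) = 178.69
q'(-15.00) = -24.24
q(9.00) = 63.49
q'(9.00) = 14.64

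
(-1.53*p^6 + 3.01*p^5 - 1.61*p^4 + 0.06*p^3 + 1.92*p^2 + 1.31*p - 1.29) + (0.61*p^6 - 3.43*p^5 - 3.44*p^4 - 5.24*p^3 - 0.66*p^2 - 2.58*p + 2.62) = -0.92*p^6 - 0.42*p^5 - 5.05*p^4 - 5.18*p^3 + 1.26*p^2 - 1.27*p + 1.33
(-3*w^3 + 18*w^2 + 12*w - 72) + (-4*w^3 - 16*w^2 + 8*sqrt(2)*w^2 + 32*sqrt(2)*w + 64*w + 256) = -7*w^3 + 2*w^2 + 8*sqrt(2)*w^2 + 32*sqrt(2)*w + 76*w + 184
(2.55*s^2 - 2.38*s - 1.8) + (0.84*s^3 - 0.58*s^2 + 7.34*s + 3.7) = 0.84*s^3 + 1.97*s^2 + 4.96*s + 1.9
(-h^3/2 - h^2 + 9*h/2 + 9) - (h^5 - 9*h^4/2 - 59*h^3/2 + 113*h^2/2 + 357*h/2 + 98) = -h^5 + 9*h^4/2 + 29*h^3 - 115*h^2/2 - 174*h - 89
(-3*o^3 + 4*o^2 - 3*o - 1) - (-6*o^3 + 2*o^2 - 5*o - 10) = 3*o^3 + 2*o^2 + 2*o + 9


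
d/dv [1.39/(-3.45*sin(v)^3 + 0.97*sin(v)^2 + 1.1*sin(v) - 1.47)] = (14.3865*sin(v)^2 - 2.6966*sin(v) - 1.529)*cos(v)/(3.45*sin(v)^3 - 0.97*sin(v)^2 - 1.1*sin(v) + 1.47)^2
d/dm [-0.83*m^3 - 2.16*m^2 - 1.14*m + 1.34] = -2.49*m^2 - 4.32*m - 1.14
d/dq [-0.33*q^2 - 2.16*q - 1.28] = -0.66*q - 2.16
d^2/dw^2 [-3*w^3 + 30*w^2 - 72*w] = 60 - 18*w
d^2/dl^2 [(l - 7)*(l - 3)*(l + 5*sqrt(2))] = 6*l - 20 + 10*sqrt(2)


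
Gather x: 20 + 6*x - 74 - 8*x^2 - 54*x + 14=-8*x^2 - 48*x - 40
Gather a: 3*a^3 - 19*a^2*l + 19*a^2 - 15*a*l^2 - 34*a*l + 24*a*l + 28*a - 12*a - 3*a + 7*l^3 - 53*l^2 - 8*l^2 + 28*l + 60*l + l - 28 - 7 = 3*a^3 + a^2*(19 - 19*l) + a*(-15*l^2 - 10*l + 13) + 7*l^3 - 61*l^2 + 89*l - 35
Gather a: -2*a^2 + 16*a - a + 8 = -2*a^2 + 15*a + 8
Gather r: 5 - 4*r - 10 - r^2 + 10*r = -r^2 + 6*r - 5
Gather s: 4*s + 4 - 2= 4*s + 2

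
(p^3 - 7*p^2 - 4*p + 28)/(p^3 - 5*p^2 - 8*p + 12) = (p^2 - 9*p + 14)/(p^2 - 7*p + 6)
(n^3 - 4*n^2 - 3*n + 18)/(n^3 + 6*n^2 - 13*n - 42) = (n - 3)/(n + 7)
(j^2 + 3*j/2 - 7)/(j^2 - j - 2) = (j + 7/2)/(j + 1)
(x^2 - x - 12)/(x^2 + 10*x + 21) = (x - 4)/(x + 7)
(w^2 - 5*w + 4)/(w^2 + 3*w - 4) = (w - 4)/(w + 4)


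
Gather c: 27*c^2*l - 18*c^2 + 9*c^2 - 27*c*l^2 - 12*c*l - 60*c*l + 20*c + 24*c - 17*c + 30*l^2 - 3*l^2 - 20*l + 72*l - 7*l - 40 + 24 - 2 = c^2*(27*l - 9) + c*(-27*l^2 - 72*l + 27) + 27*l^2 + 45*l - 18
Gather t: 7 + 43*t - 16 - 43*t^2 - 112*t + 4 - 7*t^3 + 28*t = -7*t^3 - 43*t^2 - 41*t - 5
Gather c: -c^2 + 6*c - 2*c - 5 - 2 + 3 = -c^2 + 4*c - 4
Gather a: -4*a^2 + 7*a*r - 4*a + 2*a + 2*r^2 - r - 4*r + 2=-4*a^2 + a*(7*r - 2) + 2*r^2 - 5*r + 2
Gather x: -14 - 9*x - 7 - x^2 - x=-x^2 - 10*x - 21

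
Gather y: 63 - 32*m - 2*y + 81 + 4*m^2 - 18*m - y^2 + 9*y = 4*m^2 - 50*m - y^2 + 7*y + 144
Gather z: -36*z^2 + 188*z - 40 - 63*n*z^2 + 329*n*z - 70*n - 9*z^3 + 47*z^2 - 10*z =-70*n - 9*z^3 + z^2*(11 - 63*n) + z*(329*n + 178) - 40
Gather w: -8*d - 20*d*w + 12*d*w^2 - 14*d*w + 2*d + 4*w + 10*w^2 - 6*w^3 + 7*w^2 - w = -6*d - 6*w^3 + w^2*(12*d + 17) + w*(3 - 34*d)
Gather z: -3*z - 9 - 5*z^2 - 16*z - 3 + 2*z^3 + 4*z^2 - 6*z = 2*z^3 - z^2 - 25*z - 12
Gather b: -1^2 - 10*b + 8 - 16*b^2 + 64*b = -16*b^2 + 54*b + 7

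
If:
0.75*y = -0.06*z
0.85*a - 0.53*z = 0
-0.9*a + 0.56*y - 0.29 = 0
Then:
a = -0.30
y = 0.04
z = -0.48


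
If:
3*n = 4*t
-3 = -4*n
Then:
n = 3/4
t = 9/16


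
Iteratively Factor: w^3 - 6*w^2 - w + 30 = (w - 3)*(w^2 - 3*w - 10) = (w - 3)*(w + 2)*(w - 5)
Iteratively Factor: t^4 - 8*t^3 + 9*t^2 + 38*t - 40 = (t - 1)*(t^3 - 7*t^2 + 2*t + 40) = (t - 5)*(t - 1)*(t^2 - 2*t - 8) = (t - 5)*(t - 1)*(t + 2)*(t - 4)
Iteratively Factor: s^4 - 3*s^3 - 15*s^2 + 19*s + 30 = (s + 1)*(s^3 - 4*s^2 - 11*s + 30) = (s - 5)*(s + 1)*(s^2 + s - 6) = (s - 5)*(s - 2)*(s + 1)*(s + 3)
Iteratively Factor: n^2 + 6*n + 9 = (n + 3)*(n + 3)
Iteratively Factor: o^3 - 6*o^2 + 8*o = (o)*(o^2 - 6*o + 8) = o*(o - 2)*(o - 4)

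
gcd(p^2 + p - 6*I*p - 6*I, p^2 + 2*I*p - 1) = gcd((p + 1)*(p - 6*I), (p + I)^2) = 1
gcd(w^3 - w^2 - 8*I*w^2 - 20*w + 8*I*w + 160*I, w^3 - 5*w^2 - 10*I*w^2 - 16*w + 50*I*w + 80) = w^2 + w*(-5 - 8*I) + 40*I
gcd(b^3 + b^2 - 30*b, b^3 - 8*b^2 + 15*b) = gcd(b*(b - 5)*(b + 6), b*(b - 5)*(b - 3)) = b^2 - 5*b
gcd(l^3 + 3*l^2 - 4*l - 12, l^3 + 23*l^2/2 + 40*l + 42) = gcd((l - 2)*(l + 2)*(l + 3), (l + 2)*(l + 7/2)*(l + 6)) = l + 2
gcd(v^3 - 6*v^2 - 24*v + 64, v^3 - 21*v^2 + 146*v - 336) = v - 8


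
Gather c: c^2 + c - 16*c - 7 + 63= c^2 - 15*c + 56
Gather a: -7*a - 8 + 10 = 2 - 7*a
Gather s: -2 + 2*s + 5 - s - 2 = s + 1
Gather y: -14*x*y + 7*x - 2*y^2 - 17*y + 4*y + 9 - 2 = 7*x - 2*y^2 + y*(-14*x - 13) + 7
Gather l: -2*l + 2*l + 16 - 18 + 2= 0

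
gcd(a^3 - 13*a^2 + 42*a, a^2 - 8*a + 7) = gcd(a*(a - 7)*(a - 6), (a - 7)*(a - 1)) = a - 7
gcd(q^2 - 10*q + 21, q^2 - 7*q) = q - 7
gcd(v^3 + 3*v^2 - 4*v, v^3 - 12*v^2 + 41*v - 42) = 1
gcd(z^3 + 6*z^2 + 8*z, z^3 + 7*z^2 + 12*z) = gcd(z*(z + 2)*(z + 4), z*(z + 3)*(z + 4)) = z^2 + 4*z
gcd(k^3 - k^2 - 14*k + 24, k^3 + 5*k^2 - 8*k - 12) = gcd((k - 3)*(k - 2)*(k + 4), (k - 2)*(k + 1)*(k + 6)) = k - 2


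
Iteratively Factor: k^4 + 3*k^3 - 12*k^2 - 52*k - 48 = (k - 4)*(k^3 + 7*k^2 + 16*k + 12) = (k - 4)*(k + 2)*(k^2 + 5*k + 6) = (k - 4)*(k + 2)^2*(k + 3)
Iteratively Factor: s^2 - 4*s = (s - 4)*(s)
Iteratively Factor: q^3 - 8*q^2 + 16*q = (q)*(q^2 - 8*q + 16) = q*(q - 4)*(q - 4)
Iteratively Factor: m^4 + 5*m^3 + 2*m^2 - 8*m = (m + 4)*(m^3 + m^2 - 2*m) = (m - 1)*(m + 4)*(m^2 + 2*m) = (m - 1)*(m + 2)*(m + 4)*(m)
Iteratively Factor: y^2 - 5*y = (y - 5)*(y)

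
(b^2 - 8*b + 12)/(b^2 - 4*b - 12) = (b - 2)/(b + 2)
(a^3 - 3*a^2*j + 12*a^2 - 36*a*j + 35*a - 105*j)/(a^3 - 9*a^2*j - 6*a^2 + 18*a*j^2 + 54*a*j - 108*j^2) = (a^2 + 12*a + 35)/(a^2 - 6*a*j - 6*a + 36*j)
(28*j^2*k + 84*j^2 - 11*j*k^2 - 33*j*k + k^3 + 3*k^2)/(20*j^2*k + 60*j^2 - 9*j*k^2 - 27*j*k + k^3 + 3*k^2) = (7*j - k)/(5*j - k)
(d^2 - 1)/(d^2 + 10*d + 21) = (d^2 - 1)/(d^2 + 10*d + 21)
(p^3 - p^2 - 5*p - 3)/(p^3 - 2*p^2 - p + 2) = (p^2 - 2*p - 3)/(p^2 - 3*p + 2)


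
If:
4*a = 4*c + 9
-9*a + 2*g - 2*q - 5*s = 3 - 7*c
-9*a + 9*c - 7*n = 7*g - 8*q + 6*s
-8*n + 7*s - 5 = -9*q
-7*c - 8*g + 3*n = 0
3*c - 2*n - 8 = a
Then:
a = -36823/40800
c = -128623/40800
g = -14101/40800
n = -337723/40800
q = -60097/10200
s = -11939/10200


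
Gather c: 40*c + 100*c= 140*c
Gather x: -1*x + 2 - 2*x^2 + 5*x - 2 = -2*x^2 + 4*x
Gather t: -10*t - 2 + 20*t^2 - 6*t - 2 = 20*t^2 - 16*t - 4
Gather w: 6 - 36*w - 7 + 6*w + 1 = -30*w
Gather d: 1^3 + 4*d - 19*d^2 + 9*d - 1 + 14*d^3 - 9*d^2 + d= 14*d^3 - 28*d^2 + 14*d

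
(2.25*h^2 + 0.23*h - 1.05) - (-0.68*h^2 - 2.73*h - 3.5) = 2.93*h^2 + 2.96*h + 2.45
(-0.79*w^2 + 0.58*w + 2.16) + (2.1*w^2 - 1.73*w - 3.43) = 1.31*w^2 - 1.15*w - 1.27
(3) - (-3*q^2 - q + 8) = 3*q^2 + q - 5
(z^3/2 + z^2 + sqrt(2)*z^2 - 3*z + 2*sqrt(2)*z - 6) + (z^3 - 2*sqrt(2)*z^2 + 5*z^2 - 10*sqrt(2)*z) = 3*z^3/2 - sqrt(2)*z^2 + 6*z^2 - 8*sqrt(2)*z - 3*z - 6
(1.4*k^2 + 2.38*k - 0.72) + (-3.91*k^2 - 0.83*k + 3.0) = -2.51*k^2 + 1.55*k + 2.28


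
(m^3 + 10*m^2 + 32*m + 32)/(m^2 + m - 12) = (m^2 + 6*m + 8)/(m - 3)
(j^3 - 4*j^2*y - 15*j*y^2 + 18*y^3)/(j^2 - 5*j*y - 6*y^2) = (j^2 + 2*j*y - 3*y^2)/(j + y)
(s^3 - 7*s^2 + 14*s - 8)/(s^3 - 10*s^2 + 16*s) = (s^2 - 5*s + 4)/(s*(s - 8))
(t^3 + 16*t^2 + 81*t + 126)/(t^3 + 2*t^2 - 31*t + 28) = (t^2 + 9*t + 18)/(t^2 - 5*t + 4)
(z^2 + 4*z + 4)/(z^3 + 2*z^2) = (z + 2)/z^2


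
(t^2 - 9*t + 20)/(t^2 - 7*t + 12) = (t - 5)/(t - 3)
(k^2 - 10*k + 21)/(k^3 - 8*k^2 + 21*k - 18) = (k - 7)/(k^2 - 5*k + 6)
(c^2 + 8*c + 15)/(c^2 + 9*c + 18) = (c + 5)/(c + 6)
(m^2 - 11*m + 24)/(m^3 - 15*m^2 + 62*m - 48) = (m - 3)/(m^2 - 7*m + 6)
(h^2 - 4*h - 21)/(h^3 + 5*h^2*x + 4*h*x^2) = (h^2 - 4*h - 21)/(h*(h^2 + 5*h*x + 4*x^2))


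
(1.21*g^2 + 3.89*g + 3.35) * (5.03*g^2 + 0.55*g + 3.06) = 6.0863*g^4 + 20.2322*g^3 + 22.6926*g^2 + 13.7459*g + 10.251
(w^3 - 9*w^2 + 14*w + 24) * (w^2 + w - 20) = w^5 - 8*w^4 - 15*w^3 + 218*w^2 - 256*w - 480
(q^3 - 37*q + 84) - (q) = q^3 - 38*q + 84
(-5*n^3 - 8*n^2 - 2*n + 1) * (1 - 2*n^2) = 10*n^5 + 16*n^4 - n^3 - 10*n^2 - 2*n + 1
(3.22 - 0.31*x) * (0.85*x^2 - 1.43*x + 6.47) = -0.2635*x^3 + 3.1803*x^2 - 6.6103*x + 20.8334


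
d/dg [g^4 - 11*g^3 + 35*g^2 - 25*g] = 4*g^3 - 33*g^2 + 70*g - 25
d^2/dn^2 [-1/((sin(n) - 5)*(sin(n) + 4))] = (4*sin(n)^4 - 3*sin(n)^3 + 75*sin(n)^2 - 14*sin(n) - 42)/((sin(n) - 5)^3*(sin(n) + 4)^3)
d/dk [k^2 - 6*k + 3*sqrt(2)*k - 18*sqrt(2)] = 2*k - 6 + 3*sqrt(2)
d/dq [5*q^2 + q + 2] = 10*q + 1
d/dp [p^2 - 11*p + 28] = 2*p - 11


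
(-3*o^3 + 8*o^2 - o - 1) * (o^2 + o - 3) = -3*o^5 + 5*o^4 + 16*o^3 - 26*o^2 + 2*o + 3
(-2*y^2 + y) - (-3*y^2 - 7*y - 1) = y^2 + 8*y + 1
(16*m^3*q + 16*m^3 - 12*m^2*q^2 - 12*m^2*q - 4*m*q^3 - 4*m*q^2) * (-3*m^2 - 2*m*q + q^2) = -48*m^5*q - 48*m^5 + 4*m^4*q^2 + 4*m^4*q + 52*m^3*q^3 + 52*m^3*q^2 - 4*m^2*q^4 - 4*m^2*q^3 - 4*m*q^5 - 4*m*q^4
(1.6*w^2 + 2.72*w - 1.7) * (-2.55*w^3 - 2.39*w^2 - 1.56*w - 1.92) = -4.08*w^5 - 10.76*w^4 - 4.6618*w^3 - 3.2522*w^2 - 2.5704*w + 3.264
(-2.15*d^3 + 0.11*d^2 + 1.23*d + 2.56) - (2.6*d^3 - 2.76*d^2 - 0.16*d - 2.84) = -4.75*d^3 + 2.87*d^2 + 1.39*d + 5.4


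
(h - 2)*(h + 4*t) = h^2 + 4*h*t - 2*h - 8*t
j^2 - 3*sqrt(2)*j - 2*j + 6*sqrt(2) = (j - 2)*(j - 3*sqrt(2))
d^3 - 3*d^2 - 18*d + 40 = (d - 5)*(d - 2)*(d + 4)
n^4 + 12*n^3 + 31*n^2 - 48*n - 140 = (n - 2)*(n + 2)*(n + 5)*(n + 7)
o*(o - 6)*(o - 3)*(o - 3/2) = o^4 - 21*o^3/2 + 63*o^2/2 - 27*o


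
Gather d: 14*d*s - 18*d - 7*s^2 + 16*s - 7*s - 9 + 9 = d*(14*s - 18) - 7*s^2 + 9*s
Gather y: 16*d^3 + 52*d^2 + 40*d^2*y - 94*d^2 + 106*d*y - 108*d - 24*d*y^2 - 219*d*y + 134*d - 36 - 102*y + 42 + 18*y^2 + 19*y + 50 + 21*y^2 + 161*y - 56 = 16*d^3 - 42*d^2 + 26*d + y^2*(39 - 24*d) + y*(40*d^2 - 113*d + 78)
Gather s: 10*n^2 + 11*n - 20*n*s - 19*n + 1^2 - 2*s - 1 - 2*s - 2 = 10*n^2 - 8*n + s*(-20*n - 4) - 2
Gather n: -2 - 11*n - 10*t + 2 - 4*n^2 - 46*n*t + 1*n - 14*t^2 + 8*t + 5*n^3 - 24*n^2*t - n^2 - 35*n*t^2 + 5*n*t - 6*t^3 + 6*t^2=5*n^3 + n^2*(-24*t - 5) + n*(-35*t^2 - 41*t - 10) - 6*t^3 - 8*t^2 - 2*t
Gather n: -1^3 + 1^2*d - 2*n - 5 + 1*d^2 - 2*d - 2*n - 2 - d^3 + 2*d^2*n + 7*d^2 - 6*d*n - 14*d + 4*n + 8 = -d^3 + 8*d^2 - 15*d + n*(2*d^2 - 6*d)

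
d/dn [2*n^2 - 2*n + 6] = 4*n - 2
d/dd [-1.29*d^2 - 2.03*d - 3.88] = -2.58*d - 2.03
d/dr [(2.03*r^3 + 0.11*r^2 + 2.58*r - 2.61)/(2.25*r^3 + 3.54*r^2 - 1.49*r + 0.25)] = (1.77635683940025e-15*r^5 + 6.9387*r^4 - 17.6594*r^3 + 9.8429*r^2 + 18.5338*r - 3.2439)/(5.0625*r^6 + 15.93*r^5 + 5.8266*r^4 - 9.4242*r^3 + 3.9901*r^2 - 0.745*r + 0.0625)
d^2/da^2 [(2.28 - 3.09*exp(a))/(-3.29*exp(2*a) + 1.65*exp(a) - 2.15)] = (33.446469*exp(4*a) - 81.941727*exp(3*a) - 94.01175*exp(2*a) + 69.264795*exp(a) + 6.195225)*exp(a)/(35.611289*exp(6*a) - 53.579295*exp(5*a) + 96.68652*exp(4*a) - 74.519775*exp(3*a) + 63.1842*exp(2*a) - 22.881375*exp(a) + 9.938375)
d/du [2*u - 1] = 2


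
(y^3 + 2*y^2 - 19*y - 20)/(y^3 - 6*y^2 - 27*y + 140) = (y + 1)/(y - 7)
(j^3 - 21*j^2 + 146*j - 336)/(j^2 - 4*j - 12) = (j^2 - 15*j + 56)/(j + 2)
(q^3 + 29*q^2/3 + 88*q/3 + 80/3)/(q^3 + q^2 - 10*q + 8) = (3*q^2 + 17*q + 20)/(3*(q^2 - 3*q + 2))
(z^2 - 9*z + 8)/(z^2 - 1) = (z - 8)/(z + 1)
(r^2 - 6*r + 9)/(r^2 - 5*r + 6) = (r - 3)/(r - 2)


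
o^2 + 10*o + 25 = (o + 5)^2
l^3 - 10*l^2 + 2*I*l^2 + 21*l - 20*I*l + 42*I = (l - 7)*(l - 3)*(l + 2*I)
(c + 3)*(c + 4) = c^2 + 7*c + 12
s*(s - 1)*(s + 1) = s^3 - s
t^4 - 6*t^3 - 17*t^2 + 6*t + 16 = (t - 8)*(t - 1)*(t + 1)*(t + 2)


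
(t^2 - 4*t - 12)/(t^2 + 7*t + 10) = (t - 6)/(t + 5)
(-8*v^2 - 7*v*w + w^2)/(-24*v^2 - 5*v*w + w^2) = (v + w)/(3*v + w)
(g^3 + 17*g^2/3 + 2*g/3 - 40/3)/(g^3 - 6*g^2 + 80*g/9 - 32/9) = 3*(g^2 + 7*g + 10)/(3*g^2 - 14*g + 8)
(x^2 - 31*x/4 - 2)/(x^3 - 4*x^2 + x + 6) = (x^2 - 31*x/4 - 2)/(x^3 - 4*x^2 + x + 6)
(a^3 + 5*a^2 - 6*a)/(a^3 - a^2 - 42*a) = (a - 1)/(a - 7)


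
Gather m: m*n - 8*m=m*(n - 8)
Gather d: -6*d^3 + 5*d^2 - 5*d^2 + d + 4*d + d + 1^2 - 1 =-6*d^3 + 6*d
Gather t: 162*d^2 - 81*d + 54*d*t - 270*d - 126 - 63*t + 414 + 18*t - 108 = 162*d^2 - 351*d + t*(54*d - 45) + 180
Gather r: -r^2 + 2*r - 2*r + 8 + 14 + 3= 25 - r^2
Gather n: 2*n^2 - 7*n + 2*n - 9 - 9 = 2*n^2 - 5*n - 18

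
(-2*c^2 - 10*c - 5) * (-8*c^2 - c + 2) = 16*c^4 + 82*c^3 + 46*c^2 - 15*c - 10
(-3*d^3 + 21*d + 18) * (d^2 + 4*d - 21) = -3*d^5 - 12*d^4 + 84*d^3 + 102*d^2 - 369*d - 378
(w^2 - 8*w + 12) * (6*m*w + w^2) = 6*m*w^3 - 48*m*w^2 + 72*m*w + w^4 - 8*w^3 + 12*w^2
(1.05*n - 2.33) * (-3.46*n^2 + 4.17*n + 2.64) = -3.633*n^3 + 12.4403*n^2 - 6.9441*n - 6.1512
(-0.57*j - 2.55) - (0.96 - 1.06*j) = 0.49*j - 3.51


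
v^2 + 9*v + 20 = (v + 4)*(v + 5)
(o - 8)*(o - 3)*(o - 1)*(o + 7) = o^4 - 5*o^3 - 49*o^2 + 221*o - 168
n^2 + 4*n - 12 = (n - 2)*(n + 6)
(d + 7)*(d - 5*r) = d^2 - 5*d*r + 7*d - 35*r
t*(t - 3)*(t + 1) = t^3 - 2*t^2 - 3*t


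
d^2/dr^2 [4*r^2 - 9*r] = 8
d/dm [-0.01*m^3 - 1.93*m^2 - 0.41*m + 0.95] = -0.03*m^2 - 3.86*m - 0.41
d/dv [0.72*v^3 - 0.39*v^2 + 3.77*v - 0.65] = 2.16*v^2 - 0.78*v + 3.77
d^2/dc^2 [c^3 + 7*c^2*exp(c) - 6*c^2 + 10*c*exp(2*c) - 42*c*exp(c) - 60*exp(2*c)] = 7*c^2*exp(c) + 40*c*exp(2*c) - 14*c*exp(c) + 6*c - 200*exp(2*c) - 70*exp(c) - 12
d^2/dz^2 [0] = 0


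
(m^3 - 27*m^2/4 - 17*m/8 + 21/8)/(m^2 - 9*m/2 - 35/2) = (8*m^2 + 2*m - 3)/(4*(2*m + 5))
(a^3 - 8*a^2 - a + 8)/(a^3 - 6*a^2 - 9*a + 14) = (a^2 - 7*a - 8)/(a^2 - 5*a - 14)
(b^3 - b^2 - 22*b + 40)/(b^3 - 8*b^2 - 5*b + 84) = (b^2 + 3*b - 10)/(b^2 - 4*b - 21)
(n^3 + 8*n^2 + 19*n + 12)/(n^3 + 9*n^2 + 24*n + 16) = (n + 3)/(n + 4)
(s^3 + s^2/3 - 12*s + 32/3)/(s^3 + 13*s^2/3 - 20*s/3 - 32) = (s - 1)/(s + 3)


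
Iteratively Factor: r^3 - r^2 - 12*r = (r)*(r^2 - r - 12) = r*(r - 4)*(r + 3)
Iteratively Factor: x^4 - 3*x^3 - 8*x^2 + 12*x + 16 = (x - 4)*(x^3 + x^2 - 4*x - 4) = (x - 4)*(x + 2)*(x^2 - x - 2) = (x - 4)*(x + 1)*(x + 2)*(x - 2)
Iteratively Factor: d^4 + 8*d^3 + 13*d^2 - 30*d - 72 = (d + 3)*(d^3 + 5*d^2 - 2*d - 24) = (d + 3)^2*(d^2 + 2*d - 8) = (d - 2)*(d + 3)^2*(d + 4)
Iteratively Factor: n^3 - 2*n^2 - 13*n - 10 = (n - 5)*(n^2 + 3*n + 2) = (n - 5)*(n + 2)*(n + 1)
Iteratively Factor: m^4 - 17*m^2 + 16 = (m - 4)*(m^3 + 4*m^2 - m - 4) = (m - 4)*(m - 1)*(m^2 + 5*m + 4) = (m - 4)*(m - 1)*(m + 4)*(m + 1)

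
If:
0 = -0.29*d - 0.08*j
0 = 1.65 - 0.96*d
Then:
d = 1.72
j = -6.23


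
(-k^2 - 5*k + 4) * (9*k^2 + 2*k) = -9*k^4 - 47*k^3 + 26*k^2 + 8*k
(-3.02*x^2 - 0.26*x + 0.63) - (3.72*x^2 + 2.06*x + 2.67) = -6.74*x^2 - 2.32*x - 2.04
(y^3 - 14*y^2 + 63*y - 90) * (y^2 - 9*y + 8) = y^5 - 23*y^4 + 197*y^3 - 769*y^2 + 1314*y - 720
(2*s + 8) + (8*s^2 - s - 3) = 8*s^2 + s + 5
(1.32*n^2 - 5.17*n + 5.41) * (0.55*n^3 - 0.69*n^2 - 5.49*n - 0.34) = 0.726*n^5 - 3.7543*n^4 - 0.704000000000001*n^3 + 24.2016*n^2 - 27.9431*n - 1.8394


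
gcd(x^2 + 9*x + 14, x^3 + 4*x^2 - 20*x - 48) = x + 2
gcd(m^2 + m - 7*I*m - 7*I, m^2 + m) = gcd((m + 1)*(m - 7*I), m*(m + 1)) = m + 1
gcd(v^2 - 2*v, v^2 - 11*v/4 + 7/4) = 1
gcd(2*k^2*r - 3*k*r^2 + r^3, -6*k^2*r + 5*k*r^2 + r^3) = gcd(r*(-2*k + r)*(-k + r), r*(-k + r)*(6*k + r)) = -k*r + r^2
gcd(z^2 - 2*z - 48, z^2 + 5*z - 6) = z + 6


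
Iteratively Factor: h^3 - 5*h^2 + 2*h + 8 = (h - 2)*(h^2 - 3*h - 4) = (h - 4)*(h - 2)*(h + 1)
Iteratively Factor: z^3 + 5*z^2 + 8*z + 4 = (z + 1)*(z^2 + 4*z + 4) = (z + 1)*(z + 2)*(z + 2)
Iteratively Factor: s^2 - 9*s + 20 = (s - 5)*(s - 4)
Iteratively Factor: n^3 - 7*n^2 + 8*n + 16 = (n - 4)*(n^2 - 3*n - 4) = (n - 4)^2*(n + 1)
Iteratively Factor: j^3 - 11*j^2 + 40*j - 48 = (j - 3)*(j^2 - 8*j + 16) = (j - 4)*(j - 3)*(j - 4)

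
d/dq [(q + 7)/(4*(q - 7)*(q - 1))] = (-q^2 - 14*q + 63)/(4*(q^4 - 16*q^3 + 78*q^2 - 112*q + 49))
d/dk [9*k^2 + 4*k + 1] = 18*k + 4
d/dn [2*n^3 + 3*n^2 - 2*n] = 6*n^2 + 6*n - 2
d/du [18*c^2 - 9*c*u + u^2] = -9*c + 2*u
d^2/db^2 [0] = 0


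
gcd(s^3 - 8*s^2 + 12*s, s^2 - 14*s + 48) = s - 6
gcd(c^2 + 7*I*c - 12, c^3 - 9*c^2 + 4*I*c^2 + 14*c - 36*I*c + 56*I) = c + 4*I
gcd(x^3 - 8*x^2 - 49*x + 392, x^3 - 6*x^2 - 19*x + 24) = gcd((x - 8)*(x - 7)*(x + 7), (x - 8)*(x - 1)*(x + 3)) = x - 8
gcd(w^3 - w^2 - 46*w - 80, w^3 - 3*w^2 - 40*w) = w^2 - 3*w - 40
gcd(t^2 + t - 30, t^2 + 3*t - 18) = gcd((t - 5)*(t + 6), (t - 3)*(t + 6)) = t + 6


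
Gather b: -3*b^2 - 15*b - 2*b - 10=-3*b^2 - 17*b - 10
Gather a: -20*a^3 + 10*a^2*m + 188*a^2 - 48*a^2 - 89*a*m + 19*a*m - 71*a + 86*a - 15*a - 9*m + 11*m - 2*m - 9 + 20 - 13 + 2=-20*a^3 + a^2*(10*m + 140) - 70*a*m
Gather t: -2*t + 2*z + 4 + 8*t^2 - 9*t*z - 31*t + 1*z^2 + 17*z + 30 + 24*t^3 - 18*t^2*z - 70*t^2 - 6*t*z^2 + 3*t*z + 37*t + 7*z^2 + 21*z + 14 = 24*t^3 + t^2*(-18*z - 62) + t*(-6*z^2 - 6*z + 4) + 8*z^2 + 40*z + 48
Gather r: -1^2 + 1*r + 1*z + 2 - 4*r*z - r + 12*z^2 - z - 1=-4*r*z + 12*z^2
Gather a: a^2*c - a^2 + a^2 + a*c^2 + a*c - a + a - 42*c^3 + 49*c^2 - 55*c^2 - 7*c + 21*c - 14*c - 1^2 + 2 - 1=a^2*c + a*(c^2 + c) - 42*c^3 - 6*c^2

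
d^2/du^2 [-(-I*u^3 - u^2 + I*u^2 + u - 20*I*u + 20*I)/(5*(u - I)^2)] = (u*(2 + 38*I) - 82 - 122*I)/(5*u^4 - 20*I*u^3 - 30*u^2 + 20*I*u + 5)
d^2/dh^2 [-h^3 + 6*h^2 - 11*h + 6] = 12 - 6*h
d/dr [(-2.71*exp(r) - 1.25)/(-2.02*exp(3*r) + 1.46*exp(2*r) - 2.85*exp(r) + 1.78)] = (-10.9484*exp(3*r) - 3.6184*exp(2*r) + 3.65*exp(r) - 8.3863)*exp(r)/(4.0804*exp(6*r) - 5.8984*exp(5*r) + 13.6456*exp(4*r) - 15.5132*exp(3*r) + 13.3201*exp(2*r) - 10.146*exp(r) + 3.1684)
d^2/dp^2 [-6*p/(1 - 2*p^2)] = 24*p*(2*p^2 + 3)/(2*p^2 - 1)^3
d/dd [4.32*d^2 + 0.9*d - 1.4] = 8.64*d + 0.9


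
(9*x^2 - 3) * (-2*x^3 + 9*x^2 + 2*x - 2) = -18*x^5 + 81*x^4 + 24*x^3 - 45*x^2 - 6*x + 6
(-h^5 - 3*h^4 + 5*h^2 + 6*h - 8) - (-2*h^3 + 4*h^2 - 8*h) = -h^5 - 3*h^4 + 2*h^3 + h^2 + 14*h - 8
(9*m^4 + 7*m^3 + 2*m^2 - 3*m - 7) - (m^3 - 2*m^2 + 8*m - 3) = 9*m^4 + 6*m^3 + 4*m^2 - 11*m - 4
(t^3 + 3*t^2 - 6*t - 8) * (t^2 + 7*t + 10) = t^5 + 10*t^4 + 25*t^3 - 20*t^2 - 116*t - 80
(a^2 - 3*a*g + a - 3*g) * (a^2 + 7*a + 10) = a^4 - 3*a^3*g + 8*a^3 - 24*a^2*g + 17*a^2 - 51*a*g + 10*a - 30*g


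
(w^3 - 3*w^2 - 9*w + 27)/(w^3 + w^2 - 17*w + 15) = (w^2 - 9)/(w^2 + 4*w - 5)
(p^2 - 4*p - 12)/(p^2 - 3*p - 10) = (p - 6)/(p - 5)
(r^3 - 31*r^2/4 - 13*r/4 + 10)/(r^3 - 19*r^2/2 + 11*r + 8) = (4*r^2 + r - 5)/(2*(2*r^2 - 3*r - 2))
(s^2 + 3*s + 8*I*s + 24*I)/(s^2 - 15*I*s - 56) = (s^2 + s*(3 + 8*I) + 24*I)/(s^2 - 15*I*s - 56)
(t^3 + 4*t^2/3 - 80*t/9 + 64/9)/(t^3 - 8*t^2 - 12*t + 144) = (9*t^2 - 24*t + 16)/(9*(t^2 - 12*t + 36))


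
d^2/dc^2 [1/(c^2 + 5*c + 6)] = 2*(-c^2 - 5*c + (2*c + 5)^2 - 6)/(c^2 + 5*c + 6)^3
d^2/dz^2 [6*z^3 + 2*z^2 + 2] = 36*z + 4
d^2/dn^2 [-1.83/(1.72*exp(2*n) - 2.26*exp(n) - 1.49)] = (1.83*(3.44*exp(n) - 2.26)*(6.88*exp(n) - 4.52)*exp(n) + (12.5904*exp(n) - 4.1358)*(-1.72*exp(2*n) + 2.26*exp(n) + 1.49))*exp(n)/(-1.72*exp(2*n) + 2.26*exp(n) + 1.49)^3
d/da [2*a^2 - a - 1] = 4*a - 1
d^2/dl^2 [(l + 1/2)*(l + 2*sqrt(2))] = 2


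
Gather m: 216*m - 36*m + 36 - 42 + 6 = 180*m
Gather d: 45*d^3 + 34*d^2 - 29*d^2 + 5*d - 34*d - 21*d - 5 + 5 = 45*d^3 + 5*d^2 - 50*d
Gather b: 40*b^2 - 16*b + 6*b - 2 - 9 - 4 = 40*b^2 - 10*b - 15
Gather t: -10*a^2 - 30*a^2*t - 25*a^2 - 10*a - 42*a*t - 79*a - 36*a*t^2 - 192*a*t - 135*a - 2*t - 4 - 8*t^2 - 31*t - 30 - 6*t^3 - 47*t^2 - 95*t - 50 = -35*a^2 - 224*a - 6*t^3 + t^2*(-36*a - 55) + t*(-30*a^2 - 234*a - 128) - 84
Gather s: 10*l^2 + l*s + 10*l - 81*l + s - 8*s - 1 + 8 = 10*l^2 - 71*l + s*(l - 7) + 7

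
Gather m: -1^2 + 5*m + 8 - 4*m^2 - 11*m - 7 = -4*m^2 - 6*m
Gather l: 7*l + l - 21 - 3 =8*l - 24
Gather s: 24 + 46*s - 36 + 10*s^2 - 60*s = 10*s^2 - 14*s - 12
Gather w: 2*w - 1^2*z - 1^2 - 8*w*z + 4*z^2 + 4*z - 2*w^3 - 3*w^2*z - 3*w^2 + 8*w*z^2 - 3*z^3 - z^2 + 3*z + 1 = -2*w^3 + w^2*(-3*z - 3) + w*(8*z^2 - 8*z + 2) - 3*z^3 + 3*z^2 + 6*z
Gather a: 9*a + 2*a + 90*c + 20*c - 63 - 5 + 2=11*a + 110*c - 66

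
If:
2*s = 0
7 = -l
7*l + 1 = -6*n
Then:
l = -7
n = 8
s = 0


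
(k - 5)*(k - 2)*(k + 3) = k^3 - 4*k^2 - 11*k + 30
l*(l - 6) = l^2 - 6*l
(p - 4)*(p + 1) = p^2 - 3*p - 4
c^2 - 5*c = c*(c - 5)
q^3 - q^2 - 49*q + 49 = (q - 7)*(q - 1)*(q + 7)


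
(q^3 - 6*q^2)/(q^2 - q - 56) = q^2*(6 - q)/(-q^2 + q + 56)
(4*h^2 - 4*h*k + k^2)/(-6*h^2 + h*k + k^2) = (-2*h + k)/(3*h + k)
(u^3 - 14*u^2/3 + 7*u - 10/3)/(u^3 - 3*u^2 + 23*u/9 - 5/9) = 3*(u - 2)/(3*u - 1)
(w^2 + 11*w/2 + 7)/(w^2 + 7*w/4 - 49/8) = 4*(w + 2)/(4*w - 7)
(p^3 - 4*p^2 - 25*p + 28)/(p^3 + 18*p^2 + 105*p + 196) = (p^2 - 8*p + 7)/(p^2 + 14*p + 49)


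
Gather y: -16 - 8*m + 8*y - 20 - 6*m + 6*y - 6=-14*m + 14*y - 42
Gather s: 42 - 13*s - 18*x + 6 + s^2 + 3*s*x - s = s^2 + s*(3*x - 14) - 18*x + 48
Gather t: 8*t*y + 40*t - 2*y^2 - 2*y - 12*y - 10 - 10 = t*(8*y + 40) - 2*y^2 - 14*y - 20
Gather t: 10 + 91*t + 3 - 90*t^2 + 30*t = -90*t^2 + 121*t + 13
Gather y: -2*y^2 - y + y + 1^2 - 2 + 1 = -2*y^2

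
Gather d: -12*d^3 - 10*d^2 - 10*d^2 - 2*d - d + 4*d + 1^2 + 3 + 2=-12*d^3 - 20*d^2 + d + 6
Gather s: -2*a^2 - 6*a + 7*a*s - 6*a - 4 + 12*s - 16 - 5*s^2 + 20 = -2*a^2 - 12*a - 5*s^2 + s*(7*a + 12)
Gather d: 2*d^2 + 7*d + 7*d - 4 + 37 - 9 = 2*d^2 + 14*d + 24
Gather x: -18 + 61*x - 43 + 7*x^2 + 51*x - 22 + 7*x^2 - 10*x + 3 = 14*x^2 + 102*x - 80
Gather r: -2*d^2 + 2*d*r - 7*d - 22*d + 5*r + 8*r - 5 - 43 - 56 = -2*d^2 - 29*d + r*(2*d + 13) - 104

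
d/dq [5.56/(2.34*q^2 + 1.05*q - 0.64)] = (-26.0208*q - 5.838)/(2.34*q^2 + 1.05*q - 0.64)^2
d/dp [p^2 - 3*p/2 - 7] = 2*p - 3/2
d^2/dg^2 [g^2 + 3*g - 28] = 2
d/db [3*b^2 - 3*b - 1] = 6*b - 3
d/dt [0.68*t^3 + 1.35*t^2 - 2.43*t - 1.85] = 2.04*t^2 + 2.7*t - 2.43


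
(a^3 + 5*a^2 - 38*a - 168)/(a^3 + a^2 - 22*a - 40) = (a^2 + a - 42)/(a^2 - 3*a - 10)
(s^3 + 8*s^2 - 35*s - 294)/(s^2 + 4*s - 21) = (s^2 + s - 42)/(s - 3)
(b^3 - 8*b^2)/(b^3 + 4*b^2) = (b - 8)/(b + 4)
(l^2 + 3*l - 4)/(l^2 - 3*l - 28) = (l - 1)/(l - 7)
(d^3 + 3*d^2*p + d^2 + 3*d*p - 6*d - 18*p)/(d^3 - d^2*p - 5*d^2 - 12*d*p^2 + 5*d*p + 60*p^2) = (-d^2 - d + 6)/(-d^2 + 4*d*p + 5*d - 20*p)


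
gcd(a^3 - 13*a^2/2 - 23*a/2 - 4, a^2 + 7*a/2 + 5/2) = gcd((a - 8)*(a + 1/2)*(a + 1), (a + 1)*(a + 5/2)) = a + 1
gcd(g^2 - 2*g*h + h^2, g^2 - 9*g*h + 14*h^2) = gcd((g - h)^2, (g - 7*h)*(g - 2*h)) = 1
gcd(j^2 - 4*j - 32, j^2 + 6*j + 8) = j + 4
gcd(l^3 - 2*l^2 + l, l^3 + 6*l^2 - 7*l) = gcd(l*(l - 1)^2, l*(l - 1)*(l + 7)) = l^2 - l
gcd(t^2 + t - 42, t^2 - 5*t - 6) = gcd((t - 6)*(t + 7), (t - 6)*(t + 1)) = t - 6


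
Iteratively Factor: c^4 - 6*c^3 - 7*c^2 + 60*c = (c - 5)*(c^3 - c^2 - 12*c) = (c - 5)*(c + 3)*(c^2 - 4*c) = (c - 5)*(c - 4)*(c + 3)*(c)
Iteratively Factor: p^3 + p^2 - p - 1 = (p + 1)*(p^2 - 1) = (p + 1)^2*(p - 1)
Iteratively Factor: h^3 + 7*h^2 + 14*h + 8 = (h + 1)*(h^2 + 6*h + 8) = (h + 1)*(h + 2)*(h + 4)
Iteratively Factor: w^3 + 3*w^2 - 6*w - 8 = (w + 1)*(w^2 + 2*w - 8) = (w + 1)*(w + 4)*(w - 2)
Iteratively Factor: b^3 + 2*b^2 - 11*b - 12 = (b - 3)*(b^2 + 5*b + 4) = (b - 3)*(b + 4)*(b + 1)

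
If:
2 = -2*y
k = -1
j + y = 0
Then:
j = 1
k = -1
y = -1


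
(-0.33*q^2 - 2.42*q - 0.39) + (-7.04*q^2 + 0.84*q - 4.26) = -7.37*q^2 - 1.58*q - 4.65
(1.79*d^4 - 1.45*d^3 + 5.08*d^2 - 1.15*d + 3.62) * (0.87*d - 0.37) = 1.5573*d^5 - 1.9238*d^4 + 4.9561*d^3 - 2.8801*d^2 + 3.5749*d - 1.3394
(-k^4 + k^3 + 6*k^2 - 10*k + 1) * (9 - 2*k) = 2*k^5 - 11*k^4 - 3*k^3 + 74*k^2 - 92*k + 9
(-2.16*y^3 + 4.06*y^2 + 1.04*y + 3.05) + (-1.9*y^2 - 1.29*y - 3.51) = -2.16*y^3 + 2.16*y^2 - 0.25*y - 0.46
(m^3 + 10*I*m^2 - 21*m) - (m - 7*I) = m^3 + 10*I*m^2 - 22*m + 7*I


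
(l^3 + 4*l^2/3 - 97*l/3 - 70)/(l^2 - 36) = (3*l^2 + 22*l + 35)/(3*(l + 6))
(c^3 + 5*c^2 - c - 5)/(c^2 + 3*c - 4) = (c^2 + 6*c + 5)/(c + 4)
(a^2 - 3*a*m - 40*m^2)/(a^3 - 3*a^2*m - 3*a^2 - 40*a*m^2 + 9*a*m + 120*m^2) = 1/(a - 3)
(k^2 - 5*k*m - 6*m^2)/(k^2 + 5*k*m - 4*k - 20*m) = (k^2 - 5*k*m - 6*m^2)/(k^2 + 5*k*m - 4*k - 20*m)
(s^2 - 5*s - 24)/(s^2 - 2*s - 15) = (s - 8)/(s - 5)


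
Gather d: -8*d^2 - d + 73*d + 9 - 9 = -8*d^2 + 72*d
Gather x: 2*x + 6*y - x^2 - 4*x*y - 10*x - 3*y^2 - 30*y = -x^2 + x*(-4*y - 8) - 3*y^2 - 24*y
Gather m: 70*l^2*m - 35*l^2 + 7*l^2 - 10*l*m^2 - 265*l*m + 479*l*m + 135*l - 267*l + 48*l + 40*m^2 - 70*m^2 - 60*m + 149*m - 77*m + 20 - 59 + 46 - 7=-28*l^2 - 84*l + m^2*(-10*l - 30) + m*(70*l^2 + 214*l + 12)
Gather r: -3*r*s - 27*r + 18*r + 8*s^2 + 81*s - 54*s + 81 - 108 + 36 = r*(-3*s - 9) + 8*s^2 + 27*s + 9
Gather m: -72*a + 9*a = -63*a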